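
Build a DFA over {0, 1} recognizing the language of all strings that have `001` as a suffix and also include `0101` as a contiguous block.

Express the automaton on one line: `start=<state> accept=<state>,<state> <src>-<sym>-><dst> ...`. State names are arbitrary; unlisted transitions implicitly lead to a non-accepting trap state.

start=S0 accept=S7 S0-0->S1 S0-1->S0 S1-0->S1 S1-1->S2 S2-0->S3 S2-1->S0 S3-0->S1 S3-1->S4 S4-0->S5 S4-1->S4 S5-0->S6 S5-1->S4 S6-0->S6 S6-1->S7 S7-0->S5 S7-1->S4

Handle the two conditions separately and then intersect. The first has 4 states tracking how much of the suffix `001` has currently been matched; the second has 5 states tracking whether and how much of `0101` has been seen. A product state is a pair (one from each), accepting exactly when both do. After merging equivalent states the machine shrinks.
        0   1  
>  S0   S1  S0 
   S1   S1  S2 
   S2   S3  S0 
   S3   S1  S4 
   S4   S5  S4 
   S5   S6  S4 
   S6   S6  S7 
 * S7   S5  S4 
(> = start, * = accepting)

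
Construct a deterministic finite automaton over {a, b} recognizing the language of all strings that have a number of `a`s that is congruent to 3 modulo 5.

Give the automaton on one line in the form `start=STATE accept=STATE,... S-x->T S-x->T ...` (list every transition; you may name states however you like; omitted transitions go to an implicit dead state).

The only thing that matters is how many `a`s have appeared, reduced mod 5. Use one state per residue: s0 for 0, …, s4 for 4. Reading `a` moves to the next residue; anything else stays put. s3 is accepting.
5 states suffice.
        a   b  
>  s0   s1  s0 
   s1   s2  s1 
   s2   s3  s2 
 * s3   s4  s3 
   s4   s0  s4 
(> = start, * = accepting)

start=s0 accept=s3 s0-a->s1 s0-b->s0 s1-a->s2 s1-b->s1 s2-a->s3 s2-b->s2 s3-a->s4 s3-b->s3 s4-a->s0 s4-b->s4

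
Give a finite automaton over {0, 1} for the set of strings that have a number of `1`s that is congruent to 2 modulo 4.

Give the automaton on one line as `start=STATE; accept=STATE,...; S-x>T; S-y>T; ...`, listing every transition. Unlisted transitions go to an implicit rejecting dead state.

start=A; accept=C; A-0>A; A-1>B; B-0>B; B-1>C; C-0>C; C-1>D; D-0>D; D-1>A

Keep the running count of `1`s modulo 4: each `1` advances along the cycle A → B → C → D → A while other symbols loop. Accept at C.
4 states suffice.
       0  1 
>  A   A  B 
   B   B  C 
 * C   C  D 
   D   D  A 
(> = start, * = accepting)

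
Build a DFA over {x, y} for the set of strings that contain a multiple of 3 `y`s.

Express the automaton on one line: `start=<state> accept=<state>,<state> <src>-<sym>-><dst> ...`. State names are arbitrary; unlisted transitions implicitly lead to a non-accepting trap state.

Keep the running count of `y`s modulo 3: each `y` advances along the cycle A → B → C → A while other symbols loop. Accept at A.
With 3 states:
       x  y 
>* A   A  B 
   B   B  C 
   C   C  A 
(> = start, * = accepting)

start=A accept=A A-x->A A-y->B B-x->B B-y->C C-x->C C-y->A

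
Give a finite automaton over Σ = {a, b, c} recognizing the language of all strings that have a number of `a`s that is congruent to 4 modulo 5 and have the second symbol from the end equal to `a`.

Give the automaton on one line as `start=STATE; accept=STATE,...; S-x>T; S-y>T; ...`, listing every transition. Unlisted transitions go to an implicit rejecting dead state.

start=q0; accept=q4,q6; q0-a>q1; q0-b>q0; q0-c>q0; q1-a>q2; q1-b>q1; q1-c>q1; q2-a>q3; q2-b>q2; q2-c>q2; q3-a>q4; q3-b>q5; q3-c>q5; q4-a>q0; q4-b>q6; q4-c>q6; q5-a>q7; q5-b>q5; q5-c>q5; q6-a>q0; q6-b>q8; q6-c>q8; q7-a>q0; q7-b>q6; q7-c>q6; q8-a>q0; q8-b>q8; q8-c>q8

Handle the two conditions separately and then intersect. One (5 states) tracks the count of `a`s modulo 5; the other (13 states) tracks the last 2 symbols read. Each combined state is a pair, one component from each; accept when both components accept. After merging equivalent states the machine shrinks.
With 9 states:
        a   b   c  
>  q0   q1  q0  q0 
   q1   q2  q1  q1 
   q2   q3  q2  q2 
   q3   q4  q5  q5 
 * q4   q0  q6  q6 
   q5   q7  q5  q5 
 * q6   q0  q8  q8 
   q7   q0  q6  q6 
   q8   q0  q8  q8 
(> = start, * = accepting)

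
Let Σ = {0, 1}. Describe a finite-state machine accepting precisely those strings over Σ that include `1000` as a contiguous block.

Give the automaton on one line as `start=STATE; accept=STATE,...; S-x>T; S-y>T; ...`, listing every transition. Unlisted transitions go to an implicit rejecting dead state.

start=q0; accept=q4; q0-0>q0; q0-1>q1; q1-0>q2; q1-1>q1; q2-0>q3; q2-1>q1; q3-0>q4; q3-1>q1; q4-0>q4; q4-1>q4

Track how much of `1000` has been matched so far: state q0 is no progress, q4 is the absorbing accept state reached once `1000` has occurred. Intermediate states record partial matches; on a mismatch, fall back to the longest reusable overlap.
        0   1  
>  q0   q0  q1 
   q1   q2  q1 
   q2   q3  q1 
   q3   q4  q1 
 * q4   q4  q4 
(> = start, * = accepting)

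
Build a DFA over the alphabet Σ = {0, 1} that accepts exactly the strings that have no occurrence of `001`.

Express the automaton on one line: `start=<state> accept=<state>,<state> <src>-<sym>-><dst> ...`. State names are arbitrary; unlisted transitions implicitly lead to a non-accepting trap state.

start=S0 accept=S0,S1,S2 S0-0->S1 S0-1->S0 S1-0->S2 S1-1->S0 S2-0->S2 S2-1->S3 S3-0->S3 S3-1->S3

This is the complement of 'contains `001`'. Use the same substring-matching states — S0 through S3 holding how much of `001` has just been matched — but flip the accepting set: everything except the trap S3 accepts.
With 4 states:
        0   1  
>* S0   S1  S0 
 * S1   S2  S0 
 * S2   S2  S3 
   S3   S3  S3 
(> = start, * = accepting)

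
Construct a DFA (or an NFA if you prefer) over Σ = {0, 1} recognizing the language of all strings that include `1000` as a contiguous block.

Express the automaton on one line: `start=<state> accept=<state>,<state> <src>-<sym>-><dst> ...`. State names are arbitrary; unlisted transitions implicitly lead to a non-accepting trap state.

Track how much of `1000` has been matched so far: state A is no progress, E is the absorbing accept state reached once `1000` has occurred. Intermediate states record partial matches; on a mismatch, fall back to the longest reusable overlap.
With 5 states:
       0  1 
>  A   A  B 
   B   C  B 
   C   D  B 
   D   E  B 
 * E   E  E 
(> = start, * = accepting)

start=A accept=E A-0->A A-1->B B-0->C B-1->B C-0->D C-1->B D-0->E D-1->B E-0->E E-1->E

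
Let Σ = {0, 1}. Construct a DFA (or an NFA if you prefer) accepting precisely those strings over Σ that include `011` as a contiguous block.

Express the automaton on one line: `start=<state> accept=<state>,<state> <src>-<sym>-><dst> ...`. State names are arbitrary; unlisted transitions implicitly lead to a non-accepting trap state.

start=A accept=D A-0->B A-1->A B-0->B B-1->C C-0->B C-1->D D-0->D D-1->D

States A..C record the length of the longest prefix of `011` that matches the current input suffix. Reaching D means `011` has been seen, and we stay there forever. Accept from D.
With 4 states:
       0  1 
>  A   B  A 
   B   B  C 
   C   B  D 
 * D   D  D 
(> = start, * = accepting)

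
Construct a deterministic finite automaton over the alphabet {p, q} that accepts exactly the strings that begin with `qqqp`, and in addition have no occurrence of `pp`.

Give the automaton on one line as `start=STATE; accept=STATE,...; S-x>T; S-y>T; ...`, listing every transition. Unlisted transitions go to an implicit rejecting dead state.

start=A; accept=F,G; A-p>B; A-q>C; B-p>B; B-q>B; C-p>B; C-q>D; D-p>B; D-q>E; E-p>F; E-q>B; F-p>B; F-q>G; G-p>F; G-q>G

Handle the two conditions separately and then intersect. The first has 6 states tracking whether the input so far still matches the prefix `qqqp`; the second has 3 states tracking partial matches of the forbidden pattern `pp`. A product state is a pair (one from each), accepting exactly when both do. Equivalent product states are then merged.
A 7-state machine:
       p  q 
>  A   B  C 
   B   B  B 
   C   B  D 
   D   B  E 
   E   F  B 
 * F   B  G 
 * G   F  G 
(> = start, * = accepting)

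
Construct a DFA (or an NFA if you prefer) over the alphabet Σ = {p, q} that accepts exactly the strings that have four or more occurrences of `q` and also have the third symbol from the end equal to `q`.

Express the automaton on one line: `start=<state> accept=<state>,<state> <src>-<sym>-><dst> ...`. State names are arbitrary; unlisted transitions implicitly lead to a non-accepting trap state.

Build one automaton per condition and run them in lockstep. The first has 6 states tracking the count of `q`s, saturating at 5; the second has 15 states tracking the last 3 symbols read. A product state is a pair (one from each), accepting exactly when both do. After merging equivalent states the machine shrinks.
       p  q 
>  A   A  B 
   B   B  C 
   C   D  E 
   D   D  F 
   E   G  H 
   F   G  I 
   G   J  K 
 * H   L  H 
   I   L  H 
   J   J  M 
 * K   N  I 
 * L   O  K 
   M   N  I 
   N   O  K 
 * O   J  M 
(> = start, * = accepting)

start=A accept=H,K,L,O A-p->A A-q->B B-p->B B-q->C C-p->D C-q->E D-p->D D-q->F E-p->G E-q->H F-p->G F-q->I G-p->J G-q->K H-p->L H-q->H I-p->L I-q->H J-p->J J-q->M K-p->N K-q->I L-p->O L-q->K M-p->N M-q->I N-p->O N-q->K O-p->J O-q->M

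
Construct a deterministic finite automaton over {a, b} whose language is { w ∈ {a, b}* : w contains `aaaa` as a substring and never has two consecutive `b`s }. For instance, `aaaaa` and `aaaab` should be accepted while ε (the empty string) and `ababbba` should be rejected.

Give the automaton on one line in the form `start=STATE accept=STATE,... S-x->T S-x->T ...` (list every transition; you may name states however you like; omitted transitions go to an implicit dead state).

start=s0 accept=s6,s7 s0-a->s1 s0-b->s2 s1-a->s3 s1-b->s2 s2-a->s1 s2-b->s4 s3-a->s5 s3-b->s2 s4-a->s4 s4-b->s4 s5-a->s6 s5-b->s2 s6-a->s6 s6-b->s7 s7-a->s6 s7-b->s4

Run two small machines in parallel and take their product. One (5 states) tracks whether and how much of `aaaa` has been seen; the other (3 states) tracks partial matches of the forbidden pattern `bb`. Each combined state is a pair, one component from each; accept when both components accept. Equivalent product states are then merged.
With 8 states:
        a   b  
>  s0   s1  s2 
   s1   s3  s2 
   s2   s1  s4 
   s3   s5  s2 
   s4   s4  s4 
   s5   s6  s2 
 * s6   s6  s7 
 * s7   s6  s4 
(> = start, * = accepting)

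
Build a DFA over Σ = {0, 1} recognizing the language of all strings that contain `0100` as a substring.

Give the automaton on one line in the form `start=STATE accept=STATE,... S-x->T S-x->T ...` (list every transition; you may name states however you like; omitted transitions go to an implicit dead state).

Track how much of `0100` has been matched so far: state s0 is no progress, s4 is the absorbing accept state reached once `0100` has occurred. Intermediate states record partial matches; on a mismatch, fall back to the longest reusable overlap.
        0   1  
>  s0   s1  s0 
   s1   s1  s2 
   s2   s3  s0 
   s3   s4  s2 
 * s4   s4  s4 
(> = start, * = accepting)

start=s0 accept=s4 s0-0->s1 s0-1->s0 s1-0->s1 s1-1->s2 s2-0->s3 s2-1->s0 s3-0->s4 s3-1->s2 s4-0->s4 s4-1->s4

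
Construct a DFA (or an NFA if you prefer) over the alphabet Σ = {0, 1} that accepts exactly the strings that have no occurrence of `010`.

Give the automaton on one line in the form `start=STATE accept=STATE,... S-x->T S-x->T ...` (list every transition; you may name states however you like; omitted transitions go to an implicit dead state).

This is the complement of 'contains `010`'. Use the same substring-matching states — q0 through q3 holding how much of `010` has just been matched — but flip the accepting set: everything except the trap q3 accepts.
With 4 states:
        0   1  
>* q0   q1  q0 
 * q1   q1  q2 
 * q2   q3  q0 
   q3   q3  q3 
(> = start, * = accepting)

start=q0 accept=q0,q1,q2 q0-0->q1 q0-1->q0 q1-0->q1 q1-1->q2 q2-0->q3 q2-1->q0 q3-0->q3 q3-1->q3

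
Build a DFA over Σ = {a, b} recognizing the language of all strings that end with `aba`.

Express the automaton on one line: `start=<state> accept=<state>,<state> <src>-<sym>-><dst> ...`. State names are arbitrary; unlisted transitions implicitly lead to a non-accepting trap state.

start=s0 accept=s3 s0-a->s1 s0-b->s0 s1-a->s1 s1-b->s2 s2-a->s3 s2-b->s0 s3-a->s1 s3-b->s2

Remember how much of `aba` the current input suffix matches. State s0 means no match yet; s1 means the last symbol is `a`; s2 means the last 2 symbols are `ab`; s3 means the last 3 symbols are `aba`. Only s3 accepts. On a mismatch, fall back to the longest proper suffix that is still a prefix of `aba`.
A 4-state machine:
        a   b  
>  s0   s1  s0 
   s1   s1  s2 
   s2   s3  s0 
 * s3   s1  s2 
(> = start, * = accepting)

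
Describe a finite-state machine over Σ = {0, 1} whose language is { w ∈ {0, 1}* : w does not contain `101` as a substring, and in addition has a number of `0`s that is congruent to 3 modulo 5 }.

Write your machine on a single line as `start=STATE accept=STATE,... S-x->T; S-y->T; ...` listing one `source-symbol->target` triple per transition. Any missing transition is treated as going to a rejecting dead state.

Build one automaton per condition and run them in lockstep. One (4 states) tracks partial matches of the forbidden pattern `101`; the other (5 states) tracks the count of `0`s modulo 5. Each combined state is a pair, one component from each; accept when both components accept.
A 20-state machine:
          0    1  
>  q0     q1   q2 
   q1     q3   q4 
   q2     q5   q2 
   q3     q6   q7 
   q4     q8   q4 
   q5     q3   q9 
 * q6    q10  q11 
   q7    q12   q7 
   q8     q6  q13 
   q9    q13   q9 
   q10    q0  q14 
 * q11   q15  q11 
 * q12   q10  q16 
   q13   q16  q13 
   q14   q17  q14 
   q15    q0  q18 
   q16   q18  q16 
   q17    q1  q19 
   q18   q19  q18 
   q19    q9  q19 
(> = start, * = accepting)

start=q0; accept=q6,q11,q12; q0-0->q1; q0-1->q2; q1-0->q3; q1-1->q4; q2-0->q5; q2-1->q2; q3-0->q6; q3-1->q7; q4-0->q8; q4-1->q4; q5-0->q3; q5-1->q9; q6-0->q10; q6-1->q11; q7-0->q12; q7-1->q7; q8-0->q6; q8-1->q13; q9-0->q13; q9-1->q9; q10-0->q0; q10-1->q14; q11-0->q15; q11-1->q11; q12-0->q10; q12-1->q16; q13-0->q16; q13-1->q13; q14-0->q17; q14-1->q14; q15-0->q0; q15-1->q18; q16-0->q18; q16-1->q16; q17-0->q1; q17-1->q19; q18-0->q19; q18-1->q18; q19-0->q9; q19-1->q19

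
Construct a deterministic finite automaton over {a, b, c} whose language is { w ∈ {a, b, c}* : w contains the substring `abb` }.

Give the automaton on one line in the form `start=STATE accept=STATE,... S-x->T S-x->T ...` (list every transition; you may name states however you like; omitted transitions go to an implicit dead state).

start=s0 accept=s3 s0-a->s1 s0-b->s0 s0-c->s0 s1-a->s1 s1-b->s2 s1-c->s0 s2-a->s1 s2-b->s3 s2-c->s0 s3-a->s3 s3-b->s3 s3-c->s3

Track how much of `abb` has been matched so far: state s0 is no progress, s3 is the absorbing accept state reached once `abb` has occurred. Intermediate states record partial matches; on a mismatch, fall back to the longest reusable overlap.
4 states suffice.
        a   b   c  
>  s0   s1  s0  s0 
   s1   s1  s2  s0 
   s2   s1  s3  s0 
 * s3   s3  s3  s3 
(> = start, * = accepting)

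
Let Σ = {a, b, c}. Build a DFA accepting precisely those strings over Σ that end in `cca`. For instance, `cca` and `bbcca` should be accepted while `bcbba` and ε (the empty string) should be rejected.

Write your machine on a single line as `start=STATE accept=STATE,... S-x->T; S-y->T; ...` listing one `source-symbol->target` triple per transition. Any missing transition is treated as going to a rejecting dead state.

start=q0; accept=q3; q0-a->q0; q0-b->q0; q0-c->q1; q1-a->q0; q1-b->q0; q1-c->q2; q2-a->q3; q2-b->q0; q2-c->q2; q3-a->q0; q3-b->q0; q3-c->q1

Remember how much of `cca` the current input suffix matches. State q0 means no match yet; q1 means the last symbol is `c`; q2 means the last 2 symbols are `cc`; q3 means the last 3 symbols are `cca`. Only q3 accepts. On a mismatch, fall back to the longest proper suffix that is still a prefix of `cca`.
        a   b   c  
>  q0   q0  q0  q1 
   q1   q0  q0  q2 
   q2   q3  q0  q2 
 * q3   q0  q0  q1 
(> = start, * = accepting)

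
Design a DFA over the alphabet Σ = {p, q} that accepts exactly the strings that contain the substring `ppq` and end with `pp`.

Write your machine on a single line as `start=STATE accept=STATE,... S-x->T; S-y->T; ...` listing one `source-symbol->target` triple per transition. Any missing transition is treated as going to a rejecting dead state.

Handle the two conditions separately and then intersect. One (4 states) tracks whether and how much of `ppq` has been seen; the other (3 states) tracks how much of the suffix `pp` has currently been matched. Each combined state is a pair, one component from each; accept when both components accept.
A 6-state machine:
        p   q  
>  s0   s1  s0 
   s1   s2  s0 
   s2   s2  s3 
   s3   s4  s3 
   s4   s5  s3 
 * s5   s5  s3 
(> = start, * = accepting)

start=s0; accept=s5; s0-p->s1; s0-q->s0; s1-p->s2; s1-q->s0; s2-p->s2; s2-q->s3; s3-p->s4; s3-q->s3; s4-p->s5; s4-q->s3; s5-p->s5; s5-q->s3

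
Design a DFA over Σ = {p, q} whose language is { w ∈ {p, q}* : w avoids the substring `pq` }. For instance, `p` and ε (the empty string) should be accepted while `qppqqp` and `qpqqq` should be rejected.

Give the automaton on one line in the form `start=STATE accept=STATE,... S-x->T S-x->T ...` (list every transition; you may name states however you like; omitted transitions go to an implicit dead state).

start=s0 accept=s0,s1 s0-p->s1 s0-q->s0 s1-p->s1 s1-q->s2 s2-p->s2 s2-q->s2

This is the complement of 'contains `pq`'. Use the same substring-matching states — s0 through s2 holding how much of `pq` has just been matched — but flip the accepting set: everything except the trap s2 accepts.
With 3 states:
        p   q  
>* s0   s1  s0 
 * s1   s1  s2 
   s2   s2  s2 
(> = start, * = accepting)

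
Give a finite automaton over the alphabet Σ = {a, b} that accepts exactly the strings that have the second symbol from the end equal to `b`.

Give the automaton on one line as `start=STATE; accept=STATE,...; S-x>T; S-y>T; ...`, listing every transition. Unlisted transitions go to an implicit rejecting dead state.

Because acceptance depends on a position counted from the end, the machine has to buffer the most recent 2 symbols. Make each state the string of the last up-to-2 symbols read; on input `x` shift the window left and append `x`. Accept when the buffered window has length 2 and begins with `b`.
7 states suffice.
        a   b  
>  q0   q1  q2 
   q1   q3  q4 
   q2   q5  q6 
   q3   q3  q4 
   q4   q5  q6 
 * q5   q3  q4 
 * q6   q5  q6 
(> = start, * = accepting)

start=q0; accept=q5,q6; q0-a>q1; q0-b>q2; q1-a>q3; q1-b>q4; q2-a>q5; q2-b>q6; q3-a>q3; q3-b>q4; q4-a>q5; q4-b>q6; q5-a>q3; q5-b>q4; q6-a>q5; q6-b>q6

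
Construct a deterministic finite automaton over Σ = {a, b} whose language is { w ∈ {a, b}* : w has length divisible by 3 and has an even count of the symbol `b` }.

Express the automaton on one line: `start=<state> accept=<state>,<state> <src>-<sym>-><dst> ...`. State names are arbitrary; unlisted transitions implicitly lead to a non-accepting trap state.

Build one automaton per condition and run them in lockstep. One (3 states) tracks the input length modulo 3; the other (2 states) tracks the count of `b`s modulo 2. Each combined state is a pair, one component from each; accept when both components accept.
        a   b  
>* s0   s1  s2 
   s1   s3  s4 
   s2   s4  s3 
   s3   s0  s5 
   s4   s5  s0 
   s5   s2  s1 
(> = start, * = accepting)

start=s0 accept=s0 s0-a->s1 s0-b->s2 s1-a->s3 s1-b->s4 s2-a->s4 s2-b->s3 s3-a->s0 s3-b->s5 s4-a->s5 s4-b->s0 s5-a->s2 s5-b->s1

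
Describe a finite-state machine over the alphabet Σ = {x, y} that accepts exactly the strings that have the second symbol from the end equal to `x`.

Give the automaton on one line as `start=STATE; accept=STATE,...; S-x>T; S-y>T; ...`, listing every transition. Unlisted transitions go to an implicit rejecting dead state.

Because acceptance depends on a position counted from the end, the machine has to buffer the most recent 2 symbols. Make each state the string of the last up-to-2 symbols read; on input `x` shift the window left and append `x`. Accept when the buffered window has length 2 and begins with `x`.
       x  y 
>  A   B  C 
   B   D  E 
   C   F  G 
 * D   D  E 
 * E   F  G 
   F   D  E 
   G   F  G 
(> = start, * = accepting)

start=A; accept=D,E; A-x>B; A-y>C; B-x>D; B-y>E; C-x>F; C-y>G; D-x>D; D-y>E; E-x>F; E-y>G; F-x>D; F-y>E; G-x>F; G-y>G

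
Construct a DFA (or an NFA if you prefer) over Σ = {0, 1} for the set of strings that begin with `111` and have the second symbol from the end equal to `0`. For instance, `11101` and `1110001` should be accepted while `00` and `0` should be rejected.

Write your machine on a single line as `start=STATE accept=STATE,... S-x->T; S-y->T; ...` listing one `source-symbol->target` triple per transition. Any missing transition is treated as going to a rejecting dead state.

Build one automaton per condition and run them in lockstep. The first has 5 states tracking whether the input so far still matches the prefix `111`; the second has 7 states tracking the last 2 symbols read. A product state is a pair (one from each), accepting exactly when both do.
A 12-state machine:
          0    1  
>  S0     S1   S2 
   S1     S3   S4 
   S2     S5   S6 
   S3     S3   S4 
   S4     S5   S7 
   S5     S3   S4 
   S6     S5   S8 
   S7     S5   S7 
   S8     S9   S8 
   S9    S10  S11 
 * S10   S10  S11 
 * S11    S9   S8 
(> = start, * = accepting)

start=S0; accept=S10,S11; S0-0->S1; S0-1->S2; S1-0->S3; S1-1->S4; S2-0->S5; S2-1->S6; S3-0->S3; S3-1->S4; S4-0->S5; S4-1->S7; S5-0->S3; S5-1->S4; S6-0->S5; S6-1->S8; S7-0->S5; S7-1->S7; S8-0->S9; S8-1->S8; S9-0->S10; S9-1->S11; S10-0->S10; S10-1->S11; S11-0->S9; S11-1->S8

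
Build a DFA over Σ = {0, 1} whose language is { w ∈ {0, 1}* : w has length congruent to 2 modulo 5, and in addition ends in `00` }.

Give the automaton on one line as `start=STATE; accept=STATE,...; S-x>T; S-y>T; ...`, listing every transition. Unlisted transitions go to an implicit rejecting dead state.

Build one automaton per condition and run them in lockstep. One (5 states) tracks the input length modulo 5; the other (3 states) tracks how much of the suffix `00` has currently been matched. Each combined state is a pair, one component from each; accept when both components accept.
       0  1 
>  A   B  C 
   B   D  E 
   C   F  E 
 * D   G  H 
   E   I  H 
   F   G  H 
   G   J  K 
   H   L  K 
   I   J  K 
   J   M  A 
   K   N  A 
   L   M  A 
   M   O  C 
   N   O  C 
   O   D  E 
(> = start, * = accepting)

start=A; accept=D; A-0>B; A-1>C; B-0>D; B-1>E; C-0>F; C-1>E; D-0>G; D-1>H; E-0>I; E-1>H; F-0>G; F-1>H; G-0>J; G-1>K; H-0>L; H-1>K; I-0>J; I-1>K; J-0>M; J-1>A; K-0>N; K-1>A; L-0>M; L-1>A; M-0>O; M-1>C; N-0>O; N-1>C; O-0>D; O-1>E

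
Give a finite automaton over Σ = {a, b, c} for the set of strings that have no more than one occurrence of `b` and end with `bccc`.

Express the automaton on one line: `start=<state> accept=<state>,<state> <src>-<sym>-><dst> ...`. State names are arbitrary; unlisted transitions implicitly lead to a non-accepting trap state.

start=s0 accept=s5 s0-a->s0 s0-b->s1 s0-c->s0 s1-a->s2 s1-b->s2 s1-c->s3 s2-a->s2 s2-b->s2 s2-c->s2 s3-a->s2 s3-b->s2 s3-c->s4 s4-a->s2 s4-b->s2 s4-c->s5 s5-a->s2 s5-b->s2 s5-c->s2

Build one automaton per condition and run them in lockstep. The first has 3 states tracking the count of `b`s, saturating at 2; the second has 5 states tracking how much of the suffix `bccc` has currently been matched. A product state is a pair (one from each), accepting exactly when both do. After merging equivalent states the machine shrinks.
A 6-state machine:
        a   b   c  
>  s0   s0  s1  s0 
   s1   s2  s2  s3 
   s2   s2  s2  s2 
   s3   s2  s2  s4 
   s4   s2  s2  s5 
 * s5   s2  s2  s2 
(> = start, * = accepting)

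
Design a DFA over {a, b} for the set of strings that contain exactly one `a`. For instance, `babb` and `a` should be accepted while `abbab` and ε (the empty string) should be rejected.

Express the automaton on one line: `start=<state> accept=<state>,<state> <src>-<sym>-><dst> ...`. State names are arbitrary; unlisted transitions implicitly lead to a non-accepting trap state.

start=S0 accept=S1 S0-a->S1 S0-b->S0 S1-a->S2 S1-b->S1 S2-a->S2 S2-b->S2

Only the number of `a`s matters, and only up to 2. Make a chain S0 → S1 → S2 advanced by each `a` (with S2 absorbing); every other symbol self-loops. The accepting set is {S1}.
With 3 states:
        a   b  
>  S0   S1  S0 
 * S1   S2  S1 
   S2   S2  S2 
(> = start, * = accepting)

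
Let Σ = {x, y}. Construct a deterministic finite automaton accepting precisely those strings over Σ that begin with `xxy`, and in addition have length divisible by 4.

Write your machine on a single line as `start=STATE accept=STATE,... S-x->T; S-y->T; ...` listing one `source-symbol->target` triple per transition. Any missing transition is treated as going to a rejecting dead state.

start=A; accept=F; A-x->B; A-y->C; B-x->D; B-y->C; C-x->C; C-y->C; D-x->C; D-y->E; E-x->F; E-y->F; F-x->G; F-y->G; G-x->H; G-y->H; H-x->E; H-y->E

Run two small machines in parallel and take their product. The first has 5 states tracking whether the input so far still matches the prefix `xxy`; the second has 4 states tracking the input length modulo 4. A product state is a pair (one from each), accepting exactly when both do. After merging equivalent states the machine shrinks.
With 8 states:
       x  y 
>  A   B  C 
   B   D  C 
   C   C  C 
   D   C  E 
   E   F  F 
 * F   G  G 
   G   H  H 
   H   E  E 
(> = start, * = accepting)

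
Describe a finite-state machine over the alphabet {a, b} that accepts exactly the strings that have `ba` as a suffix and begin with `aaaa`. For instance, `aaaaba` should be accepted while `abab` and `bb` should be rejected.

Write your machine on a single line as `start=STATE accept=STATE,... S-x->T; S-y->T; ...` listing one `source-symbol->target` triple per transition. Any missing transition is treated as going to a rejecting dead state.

Build one automaton per condition and run them in lockstep. The first has 3 states tracking how much of the suffix `ba` has currently been matched; the second has 6 states tracking whether the input so far still matches the prefix `aaaa`. A product state is a pair (one from each), accepting exactly when both do.
        a   b  
>  q0   q1  q2 
   q1   q3  q2 
   q2   q4  q2 
   q3   q5  q2 
   q4   q6  q2 
   q5   q7  q2 
   q6   q6  q2 
   q7   q7  q8 
   q8   q9  q8 
 * q9   q7  q8 
(> = start, * = accepting)

start=q0; accept=q9; q0-a->q1; q0-b->q2; q1-a->q3; q1-b->q2; q2-a->q4; q2-b->q2; q3-a->q5; q3-b->q2; q4-a->q6; q4-b->q2; q5-a->q7; q5-b->q2; q6-a->q6; q6-b->q2; q7-a->q7; q7-b->q8; q8-a->q9; q8-b->q8; q9-a->q7; q9-b->q8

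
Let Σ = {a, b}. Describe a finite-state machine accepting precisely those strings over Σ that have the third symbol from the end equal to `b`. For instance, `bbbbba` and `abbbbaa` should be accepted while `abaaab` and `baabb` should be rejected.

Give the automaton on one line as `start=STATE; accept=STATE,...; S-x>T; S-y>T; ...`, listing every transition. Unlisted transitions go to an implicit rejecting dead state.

A DFA must remember the last 3 symbols (since which symbol is third-to-last isn't known until the input ends). Use one state per possible window of the last ≤3 symbols; accept from those whose window starts with `b`.
          a    b  
>  q0     q1   q2 
   q1     q3   q4 
   q2     q5   q6 
   q3     q7   q8 
   q4     q9  q10 
   q5    q11  q12 
   q6    q13  q14 
   q7     q7   q8 
   q8     q9  q10 
   q9    q11  q12 
   q10   q13  q14 
 * q11    q7   q8 
 * q12    q9  q10 
 * q13   q11  q12 
 * q14   q13  q14 
(> = start, * = accepting)

start=q0; accept=q11,q12,q13,q14; q0-a>q1; q0-b>q2; q1-a>q3; q1-b>q4; q2-a>q5; q2-b>q6; q3-a>q7; q3-b>q8; q4-a>q9; q4-b>q10; q5-a>q11; q5-b>q12; q6-a>q13; q6-b>q14; q7-a>q7; q7-b>q8; q8-a>q9; q8-b>q10; q9-a>q11; q9-b>q12; q10-a>q13; q10-b>q14; q11-a>q7; q11-b>q8; q12-a>q9; q12-b>q10; q13-a>q11; q13-b>q12; q14-a>q13; q14-b>q14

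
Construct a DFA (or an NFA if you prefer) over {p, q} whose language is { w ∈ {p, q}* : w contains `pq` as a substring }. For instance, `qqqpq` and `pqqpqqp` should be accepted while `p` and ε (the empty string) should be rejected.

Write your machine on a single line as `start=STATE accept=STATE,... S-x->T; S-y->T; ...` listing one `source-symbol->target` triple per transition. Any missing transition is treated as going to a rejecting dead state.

Track how much of `pq` has been matched so far: state s0 is no progress, s2 is the absorbing accept state reached once `pq` has occurred. Intermediate states record partial matches; on a mismatch, fall back to the longest reusable overlap.
A 3-state machine:
        p   q  
>  s0   s1  s0 
   s1   s1  s2 
 * s2   s2  s2 
(> = start, * = accepting)

start=s0; accept=s2; s0-p->s1; s0-q->s0; s1-p->s1; s1-q->s2; s2-p->s2; s2-q->s2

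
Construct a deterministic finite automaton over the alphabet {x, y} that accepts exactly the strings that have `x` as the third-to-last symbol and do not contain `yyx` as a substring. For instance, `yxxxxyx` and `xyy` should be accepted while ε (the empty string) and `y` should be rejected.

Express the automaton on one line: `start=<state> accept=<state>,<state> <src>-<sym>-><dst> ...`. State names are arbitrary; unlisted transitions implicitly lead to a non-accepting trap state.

Build one automaton per condition and run them in lockstep. The first has 15 states tracking the last 3 symbols read; the second has 4 states tracking partial matches of the forbidden pattern `yyx`. A product state is a pair (one from each), accepting exactly when both do.
22 states suffice.
          x    y  
>  s0     s1   s2 
   s1     s3   s4 
   s2     s5   s6 
   s3     s7   s8 
   s4     s9  s10 
   s5    s11  s12 
   s6    s13  s14 
 * s7     s7   s8 
 * s8     s9  s10 
 * s9    s11  s12 
 * s10   s13  s14 
   s11    s7   s8 
   s12    s9  s10 
   s13   s15  s16 
   s14   s13  s14 
   s15   s17  s18 
   s16   s19  s20 
   s17   s17  s18 
   s18   s19  s20 
   s19   s15  s16 
   s20   s13  s21 
   s21   s13  s21 
(> = start, * = accepting)

start=s0 accept=s7,s8,s9,s10 s0-x->s1 s0-y->s2 s1-x->s3 s1-y->s4 s2-x->s5 s2-y->s6 s3-x->s7 s3-y->s8 s4-x->s9 s4-y->s10 s5-x->s11 s5-y->s12 s6-x->s13 s6-y->s14 s7-x->s7 s7-y->s8 s8-x->s9 s8-y->s10 s9-x->s11 s9-y->s12 s10-x->s13 s10-y->s14 s11-x->s7 s11-y->s8 s12-x->s9 s12-y->s10 s13-x->s15 s13-y->s16 s14-x->s13 s14-y->s14 s15-x->s17 s15-y->s18 s16-x->s19 s16-y->s20 s17-x->s17 s17-y->s18 s18-x->s19 s18-y->s20 s19-x->s15 s19-y->s16 s20-x->s13 s20-y->s21 s21-x->s13 s21-y->s21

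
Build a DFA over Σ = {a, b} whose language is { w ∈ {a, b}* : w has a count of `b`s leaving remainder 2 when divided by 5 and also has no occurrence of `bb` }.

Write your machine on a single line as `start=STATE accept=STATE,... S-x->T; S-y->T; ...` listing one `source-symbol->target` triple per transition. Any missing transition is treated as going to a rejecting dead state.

Build one automaton per condition and run them in lockstep. The first has 5 states tracking the count of `b`s modulo 5; the second has 3 states tracking partial matches of the forbidden pattern `bb`. A product state is a pair (one from each), accepting exactly when both do. After merging equivalent states the machine shrinks.
          a    b  
>  q0     q0   q1 
   q1     q2   q3 
   q2     q2   q4 
   q3     q3   q3 
 * q4     q5   q3 
 * q5     q5   q6 
   q6     q7   q3 
   q7     q7   q8 
   q8     q9   q3 
   q9     q9  q10 
   q10    q0   q3 
(> = start, * = accepting)

start=q0; accept=q4,q5; q0-a->q0; q0-b->q1; q1-a->q2; q1-b->q3; q2-a->q2; q2-b->q4; q3-a->q3; q3-b->q3; q4-a->q5; q4-b->q3; q5-a->q5; q5-b->q6; q6-a->q7; q6-b->q3; q7-a->q7; q7-b->q8; q8-a->q9; q8-b->q3; q9-a->q9; q9-b->q10; q10-a->q0; q10-b->q3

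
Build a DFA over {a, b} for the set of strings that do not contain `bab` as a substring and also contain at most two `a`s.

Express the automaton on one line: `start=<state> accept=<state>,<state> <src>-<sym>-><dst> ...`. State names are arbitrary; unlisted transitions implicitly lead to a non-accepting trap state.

start=q0 accept=q0,q1,q2,q3,q4,q5,q7 q0-a->q1 q0-b->q2 q1-a->q3 q1-b->q4 q2-a->q5 q2-b->q2 q3-a->q6 q3-b->q3 q4-a->q7 q4-b->q4 q5-a->q3 q5-b->q6 q6-a->q6 q6-b->q6 q7-a->q6 q7-b->q6

Run two small machines in parallel and take their product. One (4 states) tracks partial matches of the forbidden pattern `bab`; the other (4 states) tracks the count of `a`s, saturating at 3. Each combined state is a pair, one component from each; accept when both components accept. Minimizing collapses redundant product states.
With 8 states:
        a   b  
>* q0   q1  q2 
 * q1   q3  q4 
 * q2   q5  q2 
 * q3   q6  q3 
 * q4   q7  q4 
 * q5   q3  q6 
   q6   q6  q6 
 * q7   q6  q6 
(> = start, * = accepting)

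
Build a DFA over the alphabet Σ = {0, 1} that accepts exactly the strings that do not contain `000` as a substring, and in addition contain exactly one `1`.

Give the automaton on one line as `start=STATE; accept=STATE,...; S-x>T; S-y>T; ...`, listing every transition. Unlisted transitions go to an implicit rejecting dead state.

Handle the two conditions separately and then intersect. One (4 states) tracks partial matches of the forbidden pattern `000`; the other (3 states) tracks the count of `1`s, saturating at 2. Each combined state is a pair, one component from each; accept when both components accept. Equivalent product states are then merged.
A 7-state machine:
        0   1  
>  s0   s1  s2 
   s1   s3  s2 
 * s2   s4  s5 
   s3   s5  s2 
 * s4   s6  s5 
   s5   s5  s5 
 * s6   s5  s5 
(> = start, * = accepting)

start=s0; accept=s2,s4,s6; s0-0>s1; s0-1>s2; s1-0>s3; s1-1>s2; s2-0>s4; s2-1>s5; s3-0>s5; s3-1>s2; s4-0>s6; s4-1>s5; s5-0>s5; s5-1>s5; s6-0>s5; s6-1>s5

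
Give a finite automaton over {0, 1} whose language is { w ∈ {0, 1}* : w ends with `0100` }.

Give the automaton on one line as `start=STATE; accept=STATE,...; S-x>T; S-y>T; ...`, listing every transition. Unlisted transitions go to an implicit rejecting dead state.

start=q0; accept=q4; q0-0>q1; q0-1>q0; q1-0>q1; q1-1>q2; q2-0>q3; q2-1>q0; q3-0>q4; q3-1>q2; q4-0>q1; q4-1>q2

Remember how much of `0100` the current input suffix matches. State q0 means no match yet; q1 means the last symbol is `0`; q2 means the last 2 symbols are `01`; q3 means the last 3 symbols are `010`; q4 means the last 4 symbols are `0100`. Only q4 accepts. On a mismatch, fall back to the longest proper suffix that is still a prefix of `0100`.
A 5-state machine:
        0   1  
>  q0   q1  q0 
   q1   q1  q2 
   q2   q3  q0 
   q3   q4  q2 
 * q4   q1  q2 
(> = start, * = accepting)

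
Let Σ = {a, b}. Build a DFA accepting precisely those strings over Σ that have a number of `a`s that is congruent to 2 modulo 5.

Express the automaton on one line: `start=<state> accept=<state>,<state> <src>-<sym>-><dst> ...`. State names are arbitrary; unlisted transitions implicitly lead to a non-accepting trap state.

start=q0 accept=q2 q0-a->q1 q0-b->q0 q1-a->q2 q1-b->q1 q2-a->q3 q2-b->q2 q3-a->q4 q3-b->q3 q4-a->q0 q4-b->q4

The only thing that matters is how many `a`s have appeared, reduced mod 5. Use one state per residue: q0 for 0, …, q4 for 4. Reading `a` moves to the next residue; anything else stays put. q2 is accepting.
5 states suffice.
        a   b  
>  q0   q1  q0 
   q1   q2  q1 
 * q2   q3  q2 
   q3   q4  q3 
   q4   q0  q4 
(> = start, * = accepting)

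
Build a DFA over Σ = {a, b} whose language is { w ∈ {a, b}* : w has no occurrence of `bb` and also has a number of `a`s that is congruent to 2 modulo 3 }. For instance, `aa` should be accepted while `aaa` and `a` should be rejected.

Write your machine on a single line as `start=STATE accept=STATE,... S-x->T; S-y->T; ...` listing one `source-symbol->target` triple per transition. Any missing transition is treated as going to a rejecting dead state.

Handle the two conditions separately and then intersect. One (3 states) tracks partial matches of the forbidden pattern `bb`; the other (3 states) tracks the count of `a`s modulo 3. Each combined state is a pair, one component from each; accept when both components accept. Minimizing collapses redundant product states.
7 states suffice.
        a   b  
>  q0   q1  q2 
   q1   q3  q4 
   q2   q1  q5 
 * q3   q0  q6 
   q4   q3  q5 
   q5   q5  q5 
 * q6   q0  q5 
(> = start, * = accepting)

start=q0; accept=q3,q6; q0-a->q1; q0-b->q2; q1-a->q3; q1-b->q4; q2-a->q1; q2-b->q5; q3-a->q0; q3-b->q6; q4-a->q3; q4-b->q5; q5-a->q5; q5-b->q5; q6-a->q0; q6-b->q5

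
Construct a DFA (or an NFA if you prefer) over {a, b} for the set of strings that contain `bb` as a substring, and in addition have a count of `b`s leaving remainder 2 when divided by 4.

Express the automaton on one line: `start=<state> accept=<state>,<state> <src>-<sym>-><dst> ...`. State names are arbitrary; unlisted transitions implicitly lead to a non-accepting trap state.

start=S0 accept=S3 S0-a->S0 S0-b->S1 S1-a->S2 S1-b->S3 S2-a->S2 S2-b->S4 S3-a->S3 S3-b->S5 S4-a->S6 S4-b->S5 S5-a->S5 S5-b->S7 S6-a->S6 S6-b->S8 S7-a->S7 S7-b->S9 S8-a->S10 S8-b->S7 S9-a->S9 S9-b->S3 S10-a->S10 S10-b->S11 S11-a->S0 S11-b->S9

Handle the two conditions separately and then intersect. One (3 states) tracks whether and how much of `bb` has been seen; the other (4 states) tracks the count of `b`s modulo 4. Each combined state is a pair, one component from each; accept when both components accept.
With 12 states:
          a    b  
>  S0     S0   S1 
   S1     S2   S3 
   S2     S2   S4 
 * S3     S3   S5 
   S4     S6   S5 
   S5     S5   S7 
   S6     S6   S8 
   S7     S7   S9 
   S8    S10   S7 
   S9     S9   S3 
   S10   S10  S11 
   S11    S0   S9 
(> = start, * = accepting)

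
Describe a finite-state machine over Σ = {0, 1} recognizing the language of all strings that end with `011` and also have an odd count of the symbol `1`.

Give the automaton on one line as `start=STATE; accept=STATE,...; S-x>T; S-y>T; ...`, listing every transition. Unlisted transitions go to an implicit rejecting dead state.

Run two small machines in parallel and take their product. The first has 4 states tracking how much of the suffix `011` has currently been matched; the second has 2 states tracking the count of `1`s modulo 2. A product state is a pair (one from each), accepting exactly when both do. Minimizing collapses redundant product states.
A 5-state machine:
       0  1 
>  A   A  B 
   B   C  A 
   C   C  D 
   D   A  E 
 * E   C  A 
(> = start, * = accepting)

start=A; accept=E; A-0>A; A-1>B; B-0>C; B-1>A; C-0>C; C-1>D; D-0>A; D-1>E; E-0>C; E-1>A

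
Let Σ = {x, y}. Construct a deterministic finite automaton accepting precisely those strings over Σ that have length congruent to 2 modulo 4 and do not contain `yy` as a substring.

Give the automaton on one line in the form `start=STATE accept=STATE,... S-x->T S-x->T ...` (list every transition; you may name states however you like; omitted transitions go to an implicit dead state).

Run two small machines in parallel and take their product. The first has 4 states tracking the input length modulo 4; the second has 3 states tracking partial matches of the forbidden pattern `yy`. A product state is a pair (one from each), accepting exactly when both do.
12 states suffice.
       x  y 
>  A   B  C 
   B   D  E 
   C   D  F 
 * D   G  H 
 * E   G  I 
   F   I  I 
   G   A  J 
   H   A  K 
   I   K  K 
   J   B  L 
   K   L  L 
   L   F  F 
(> = start, * = accepting)

start=A accept=D,E A-x->B A-y->C B-x->D B-y->E C-x->D C-y->F D-x->G D-y->H E-x->G E-y->I F-x->I F-y->I G-x->A G-y->J H-x->A H-y->K I-x->K I-y->K J-x->B J-y->L K-x->L K-y->L L-x->F L-y->F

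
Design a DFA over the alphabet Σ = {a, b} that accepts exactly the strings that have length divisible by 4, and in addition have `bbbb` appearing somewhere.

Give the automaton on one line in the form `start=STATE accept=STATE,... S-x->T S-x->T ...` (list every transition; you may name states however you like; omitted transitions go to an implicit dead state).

Handle the two conditions separately and then intersect. One (4 states) tracks the input length modulo 4; the other (5 states) tracks whether and how much of `bbbb` has been seen. Each combined state is a pair, one component from each; accept when both components accept.
A 20-state machine:
          a    b  
>  q0     q1   q2 
   q1     q3   q4 
   q2     q3   q5 
   q3     q6   q7 
   q4     q6   q8 
   q5     q6   q9 
   q6     q0  q10 
   q7     q0  q11 
   q8     q0  q12 
   q9     q0  q13 
   q10    q1  q14 
   q11    q1  q15 
   q12    q1  q16 
 * q13   q16  q16 
   q14    q3  q17 
   q15    q3  q18 
   q16   q18  q18 
   q17    q6  q19 
   q18   q19  q19 
   q19   q13  q13 
(> = start, * = accepting)

start=q0 accept=q13 q0-a->q1 q0-b->q2 q1-a->q3 q1-b->q4 q2-a->q3 q2-b->q5 q3-a->q6 q3-b->q7 q4-a->q6 q4-b->q8 q5-a->q6 q5-b->q9 q6-a->q0 q6-b->q10 q7-a->q0 q7-b->q11 q8-a->q0 q8-b->q12 q9-a->q0 q9-b->q13 q10-a->q1 q10-b->q14 q11-a->q1 q11-b->q15 q12-a->q1 q12-b->q16 q13-a->q16 q13-b->q16 q14-a->q3 q14-b->q17 q15-a->q3 q15-b->q18 q16-a->q18 q16-b->q18 q17-a->q6 q17-b->q19 q18-a->q19 q18-b->q19 q19-a->q13 q19-b->q13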